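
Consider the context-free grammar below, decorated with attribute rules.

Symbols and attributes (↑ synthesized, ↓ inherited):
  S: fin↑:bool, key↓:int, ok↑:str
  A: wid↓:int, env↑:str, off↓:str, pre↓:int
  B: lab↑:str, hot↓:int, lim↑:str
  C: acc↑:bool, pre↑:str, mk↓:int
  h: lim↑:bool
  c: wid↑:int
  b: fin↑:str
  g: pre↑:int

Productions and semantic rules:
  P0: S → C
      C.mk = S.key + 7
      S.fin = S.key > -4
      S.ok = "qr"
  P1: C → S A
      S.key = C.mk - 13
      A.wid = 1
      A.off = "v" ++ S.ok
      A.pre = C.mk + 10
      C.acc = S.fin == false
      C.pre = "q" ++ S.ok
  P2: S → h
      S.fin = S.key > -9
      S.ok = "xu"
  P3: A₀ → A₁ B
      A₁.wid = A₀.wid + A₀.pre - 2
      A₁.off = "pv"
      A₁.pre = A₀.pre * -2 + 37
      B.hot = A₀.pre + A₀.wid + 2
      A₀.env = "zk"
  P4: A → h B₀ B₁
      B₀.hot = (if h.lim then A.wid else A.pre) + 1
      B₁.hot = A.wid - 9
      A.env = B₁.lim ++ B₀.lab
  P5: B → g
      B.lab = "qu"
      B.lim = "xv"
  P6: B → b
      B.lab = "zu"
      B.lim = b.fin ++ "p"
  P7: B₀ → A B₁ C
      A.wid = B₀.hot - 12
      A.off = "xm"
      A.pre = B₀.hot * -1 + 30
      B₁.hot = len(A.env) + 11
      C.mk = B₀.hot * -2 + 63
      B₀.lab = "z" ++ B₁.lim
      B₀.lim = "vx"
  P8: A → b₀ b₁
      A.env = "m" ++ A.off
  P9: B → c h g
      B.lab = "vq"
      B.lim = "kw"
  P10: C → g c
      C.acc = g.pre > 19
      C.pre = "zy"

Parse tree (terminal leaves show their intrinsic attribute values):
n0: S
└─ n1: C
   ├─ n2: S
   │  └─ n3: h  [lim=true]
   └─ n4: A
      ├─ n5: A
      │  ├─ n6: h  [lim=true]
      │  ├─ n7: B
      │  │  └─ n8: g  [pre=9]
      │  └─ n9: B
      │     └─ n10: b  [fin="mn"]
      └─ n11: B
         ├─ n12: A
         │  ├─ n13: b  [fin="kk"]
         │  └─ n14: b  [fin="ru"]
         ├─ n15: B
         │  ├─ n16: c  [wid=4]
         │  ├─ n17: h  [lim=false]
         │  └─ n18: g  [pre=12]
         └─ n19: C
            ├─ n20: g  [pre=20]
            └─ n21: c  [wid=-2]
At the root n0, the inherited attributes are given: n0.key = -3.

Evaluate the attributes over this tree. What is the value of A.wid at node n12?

1. n0.key = -3  [given at root]
2. n1.mk = 4  [S.key + 7]
3. n2.key = -9  [C.mk - 13]
4. n3.lim = true  [terminal]
5. n2.fin = false  [S.key > -9]
6. n2.ok = "xu"  ["xu"]
7. n4.wid = 1  [1]
8. n4.off = "vxu"  ["v" ++ S.ok]
9. n4.pre = 14  [C.mk + 10]
10. n5.wid = 13  [A₀.wid + A₀.pre - 2]
11. n5.off = "pv"  ["pv"]
12. n5.pre = 9  [A₀.pre * -2 + 37]
13. n6.lim = true  [terminal]
14. n7.hot = 14  [(if h.lim then A.wid else A.pre) + 1]
15. n8.pre = 9  [terminal]
16. n7.lab = "qu"  ["qu"]
17. n7.lim = "xv"  ["xv"]
18. n9.hot = 4  [A.wid - 9]
19. n10.fin = "mn"  [terminal]
20. n9.lab = "zu"  ["zu"]
21. n9.lim = "mnp"  [b.fin ++ "p"]
22. n5.env = "mnpqu"  [B₁.lim ++ B₀.lab]
23. n11.hot = 17  [A₀.pre + A₀.wid + 2]
24. n12.wid = 5  [B₀.hot - 12]
25. n12.off = "xm"  ["xm"]
26. n12.pre = 13  [B₀.hot * -1 + 30]
27. n13.fin = "kk"  [terminal]
28. n14.fin = "ru"  [terminal]
29. n12.env = "mxm"  ["m" ++ A.off]
30. n15.hot = 14  [len(A.env) + 11]
31. n16.wid = 4  [terminal]
32. n17.lim = false  [terminal]
33. n18.pre = 12  [terminal]
34. n15.lab = "vq"  ["vq"]
35. n15.lim = "kw"  ["kw"]
36. n19.mk = 29  [B₀.hot * -2 + 63]
37. n20.pre = 20  [terminal]
38. n21.wid = -2  [terminal]
39. n19.acc = true  [g.pre > 19]
40. n19.pre = "zy"  ["zy"]
41. n11.lab = "zkw"  ["z" ++ B₁.lim]
42. n11.lim = "vx"  ["vx"]
43. n4.env = "zk"  ["zk"]
44. n1.acc = true  [S.fin == false]
45. n1.pre = "qxu"  ["q" ++ S.ok]
46. n0.fin = true  [S.key > -4]
47. n0.ok = "qr"  ["qr"]

5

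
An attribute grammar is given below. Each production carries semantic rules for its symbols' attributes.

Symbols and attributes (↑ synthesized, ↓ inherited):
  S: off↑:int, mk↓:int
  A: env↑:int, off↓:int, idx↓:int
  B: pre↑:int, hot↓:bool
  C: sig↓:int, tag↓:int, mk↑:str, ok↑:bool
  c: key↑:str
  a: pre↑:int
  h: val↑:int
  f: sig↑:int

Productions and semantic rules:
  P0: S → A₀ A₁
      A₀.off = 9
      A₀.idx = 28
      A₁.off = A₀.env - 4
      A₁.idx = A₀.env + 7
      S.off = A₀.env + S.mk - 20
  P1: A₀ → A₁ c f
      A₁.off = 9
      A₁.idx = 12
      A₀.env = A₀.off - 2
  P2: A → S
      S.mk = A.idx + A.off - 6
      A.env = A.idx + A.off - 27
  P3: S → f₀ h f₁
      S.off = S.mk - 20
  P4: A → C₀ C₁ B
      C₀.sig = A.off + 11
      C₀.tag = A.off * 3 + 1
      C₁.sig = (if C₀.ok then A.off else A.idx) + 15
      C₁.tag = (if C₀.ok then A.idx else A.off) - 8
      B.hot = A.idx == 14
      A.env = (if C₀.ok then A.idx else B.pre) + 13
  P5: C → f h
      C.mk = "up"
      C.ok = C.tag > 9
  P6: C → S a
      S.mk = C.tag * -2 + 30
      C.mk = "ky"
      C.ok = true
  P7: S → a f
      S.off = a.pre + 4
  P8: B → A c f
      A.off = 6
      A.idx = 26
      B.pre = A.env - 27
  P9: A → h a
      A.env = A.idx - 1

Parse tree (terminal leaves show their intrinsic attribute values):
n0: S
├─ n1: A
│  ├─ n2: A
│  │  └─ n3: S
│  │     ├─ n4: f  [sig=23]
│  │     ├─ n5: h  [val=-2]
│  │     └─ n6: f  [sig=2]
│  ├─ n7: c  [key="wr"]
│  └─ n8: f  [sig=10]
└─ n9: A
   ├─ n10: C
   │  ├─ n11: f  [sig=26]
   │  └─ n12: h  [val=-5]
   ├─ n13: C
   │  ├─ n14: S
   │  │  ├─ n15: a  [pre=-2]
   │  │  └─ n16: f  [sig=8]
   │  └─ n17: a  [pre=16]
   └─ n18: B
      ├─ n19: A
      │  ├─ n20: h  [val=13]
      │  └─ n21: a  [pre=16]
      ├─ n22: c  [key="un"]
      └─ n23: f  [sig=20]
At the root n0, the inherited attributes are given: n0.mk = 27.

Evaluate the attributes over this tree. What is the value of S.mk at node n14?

18

1. n0.mk = 27  [given at root]
2. n1.off = 9  [9]
3. n1.idx = 28  [28]
4. n2.off = 9  [9]
5. n2.idx = 12  [12]
6. n3.mk = 15  [A.idx + A.off - 6]
7. n4.sig = 23  [terminal]
8. n5.val = -2  [terminal]
9. n6.sig = 2  [terminal]
10. n3.off = -5  [S.mk - 20]
11. n2.env = -6  [A.idx + A.off - 27]
12. n7.key = "wr"  [terminal]
13. n8.sig = 10  [terminal]
14. n1.env = 7  [A₀.off - 2]
15. n9.off = 3  [A₀.env - 4]
16. n9.idx = 14  [A₀.env + 7]
17. n10.sig = 14  [A.off + 11]
18. n10.tag = 10  [A.off * 3 + 1]
19. n11.sig = 26  [terminal]
20. n12.val = -5  [terminal]
21. n10.mk = "up"  ["up"]
22. n10.ok = true  [C.tag > 9]
23. n13.sig = 18  [(if C₀.ok then A.off else A.idx) + 15]
24. n13.tag = 6  [(if C₀.ok then A.idx else A.off) - 8]
25. n14.mk = 18  [C.tag * -2 + 30]
26. n15.pre = -2  [terminal]
27. n16.sig = 8  [terminal]
28. n14.off = 2  [a.pre + 4]
29. n17.pre = 16  [terminal]
30. n13.mk = "ky"  ["ky"]
31. n13.ok = true  [true]
32. n18.hot = true  [A.idx == 14]
33. n19.off = 6  [6]
34. n19.idx = 26  [26]
35. n20.val = 13  [terminal]
36. n21.pre = 16  [terminal]
37. n19.env = 25  [A.idx - 1]
38. n22.key = "un"  [terminal]
39. n23.sig = 20  [terminal]
40. n18.pre = -2  [A.env - 27]
41. n9.env = 27  [(if C₀.ok then A.idx else B.pre) + 13]
42. n0.off = 14  [A₀.env + S.mk - 20]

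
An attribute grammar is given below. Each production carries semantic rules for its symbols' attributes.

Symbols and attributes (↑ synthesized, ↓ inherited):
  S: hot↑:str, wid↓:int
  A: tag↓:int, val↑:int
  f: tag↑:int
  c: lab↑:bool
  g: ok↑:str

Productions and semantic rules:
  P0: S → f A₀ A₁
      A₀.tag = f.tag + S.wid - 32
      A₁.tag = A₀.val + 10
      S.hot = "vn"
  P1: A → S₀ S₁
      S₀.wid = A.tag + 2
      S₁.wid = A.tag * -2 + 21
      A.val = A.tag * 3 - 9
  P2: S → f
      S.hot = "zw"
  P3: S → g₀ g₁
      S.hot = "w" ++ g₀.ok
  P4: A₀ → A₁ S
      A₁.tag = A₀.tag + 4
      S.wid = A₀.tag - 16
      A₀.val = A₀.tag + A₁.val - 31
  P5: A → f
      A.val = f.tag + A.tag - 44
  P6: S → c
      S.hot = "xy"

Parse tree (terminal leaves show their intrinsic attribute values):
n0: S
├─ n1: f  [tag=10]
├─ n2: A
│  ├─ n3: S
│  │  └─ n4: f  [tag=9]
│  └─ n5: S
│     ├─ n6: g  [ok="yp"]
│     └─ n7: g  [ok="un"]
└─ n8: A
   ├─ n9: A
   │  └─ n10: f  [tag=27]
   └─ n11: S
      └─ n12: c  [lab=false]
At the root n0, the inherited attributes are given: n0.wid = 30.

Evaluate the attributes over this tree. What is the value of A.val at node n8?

1. n0.wid = 30  [given at root]
2. n1.tag = 10  [terminal]
3. n2.tag = 8  [f.tag + S.wid - 32]
4. n3.wid = 10  [A.tag + 2]
5. n4.tag = 9  [terminal]
6. n3.hot = "zw"  ["zw"]
7. n5.wid = 5  [A.tag * -2 + 21]
8. n6.ok = "yp"  [terminal]
9. n7.ok = "un"  [terminal]
10. n5.hot = "wyp"  ["w" ++ g₀.ok]
11. n2.val = 15  [A.tag * 3 - 9]
12. n8.tag = 25  [A₀.val + 10]
13. n9.tag = 29  [A₀.tag + 4]
14. n10.tag = 27  [terminal]
15. n9.val = 12  [f.tag + A.tag - 44]
16. n11.wid = 9  [A₀.tag - 16]
17. n12.lab = false  [terminal]
18. n11.hot = "xy"  ["xy"]
19. n8.val = 6  [A₀.tag + A₁.val - 31]
20. n0.hot = "vn"  ["vn"]

6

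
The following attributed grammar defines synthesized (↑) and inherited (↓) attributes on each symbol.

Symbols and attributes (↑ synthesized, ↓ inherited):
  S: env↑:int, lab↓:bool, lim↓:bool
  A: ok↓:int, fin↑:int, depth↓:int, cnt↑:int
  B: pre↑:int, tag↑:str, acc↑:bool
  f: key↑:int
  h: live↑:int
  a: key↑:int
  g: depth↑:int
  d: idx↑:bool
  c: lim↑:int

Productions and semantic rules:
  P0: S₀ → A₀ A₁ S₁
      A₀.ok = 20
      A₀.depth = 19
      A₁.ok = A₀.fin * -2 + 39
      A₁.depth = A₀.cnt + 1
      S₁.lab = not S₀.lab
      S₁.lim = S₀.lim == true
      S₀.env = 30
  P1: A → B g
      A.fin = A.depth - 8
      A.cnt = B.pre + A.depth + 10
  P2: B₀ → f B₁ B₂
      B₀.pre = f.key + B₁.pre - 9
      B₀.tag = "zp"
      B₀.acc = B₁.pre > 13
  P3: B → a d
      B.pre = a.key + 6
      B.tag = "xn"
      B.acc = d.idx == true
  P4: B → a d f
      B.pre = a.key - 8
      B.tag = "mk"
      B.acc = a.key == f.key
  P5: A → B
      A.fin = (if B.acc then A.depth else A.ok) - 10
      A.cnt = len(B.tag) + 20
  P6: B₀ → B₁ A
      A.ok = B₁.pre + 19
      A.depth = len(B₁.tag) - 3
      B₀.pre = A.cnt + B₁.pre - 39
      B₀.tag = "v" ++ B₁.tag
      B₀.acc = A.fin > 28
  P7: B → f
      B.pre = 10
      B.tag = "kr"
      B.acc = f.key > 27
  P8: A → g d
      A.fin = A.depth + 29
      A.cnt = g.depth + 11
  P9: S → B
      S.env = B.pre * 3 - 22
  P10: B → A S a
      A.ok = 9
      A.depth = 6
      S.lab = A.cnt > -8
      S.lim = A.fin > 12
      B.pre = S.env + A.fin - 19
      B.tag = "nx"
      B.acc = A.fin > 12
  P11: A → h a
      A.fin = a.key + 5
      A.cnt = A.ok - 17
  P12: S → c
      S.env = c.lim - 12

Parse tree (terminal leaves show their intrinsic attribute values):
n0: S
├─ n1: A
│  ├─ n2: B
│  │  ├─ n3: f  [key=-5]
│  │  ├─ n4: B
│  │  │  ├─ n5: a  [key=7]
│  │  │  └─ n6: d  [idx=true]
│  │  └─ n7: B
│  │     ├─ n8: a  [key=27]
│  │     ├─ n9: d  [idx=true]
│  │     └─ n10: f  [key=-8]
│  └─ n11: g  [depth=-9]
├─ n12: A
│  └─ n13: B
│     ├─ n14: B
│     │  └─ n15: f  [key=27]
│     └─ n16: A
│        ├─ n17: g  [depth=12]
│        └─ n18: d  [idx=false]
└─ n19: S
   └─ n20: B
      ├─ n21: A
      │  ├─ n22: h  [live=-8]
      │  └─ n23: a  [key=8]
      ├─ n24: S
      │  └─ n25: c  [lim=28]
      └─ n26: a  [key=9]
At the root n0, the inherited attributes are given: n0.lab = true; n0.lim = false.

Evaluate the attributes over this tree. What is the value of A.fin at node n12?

7

1. n0.lab = true  [given at root]
2. n0.lim = false  [given at root]
3. n1.ok = 20  [20]
4. n1.depth = 19  [19]
5. n3.key = -5  [terminal]
6. n5.key = 7  [terminal]
7. n6.idx = true  [terminal]
8. n4.pre = 13  [a.key + 6]
9. n4.tag = "xn"  ["xn"]
10. n4.acc = true  [d.idx == true]
11. n8.key = 27  [terminal]
12. n9.idx = true  [terminal]
13. n10.key = -8  [terminal]
14. n7.pre = 19  [a.key - 8]
15. n7.tag = "mk"  ["mk"]
16. n7.acc = false  [a.key == f.key]
17. n2.pre = -1  [f.key + B₁.pre - 9]
18. n2.tag = "zp"  ["zp"]
19. n2.acc = false  [B₁.pre > 13]
20. n11.depth = -9  [terminal]
21. n1.fin = 11  [A.depth - 8]
22. n1.cnt = 28  [B.pre + A.depth + 10]
23. n12.ok = 17  [A₀.fin * -2 + 39]
24. n12.depth = 29  [A₀.cnt + 1]
25. n15.key = 27  [terminal]
26. n14.pre = 10  [10]
27. n14.tag = "kr"  ["kr"]
28. n14.acc = false  [f.key > 27]
29. n16.ok = 29  [B₁.pre + 19]
30. n16.depth = -1  [len(B₁.tag) - 3]
31. n17.depth = 12  [terminal]
32. n18.idx = false  [terminal]
33. n16.fin = 28  [A.depth + 29]
34. n16.cnt = 23  [g.depth + 11]
35. n13.pre = -6  [A.cnt + B₁.pre - 39]
36. n13.tag = "vkr"  ["v" ++ B₁.tag]
37. n13.acc = false  [A.fin > 28]
38. n12.fin = 7  [(if B.acc then A.depth else A.ok) - 10]
39. n12.cnt = 23  [len(B.tag) + 20]
40. n19.lab = false  [not S₀.lab]
41. n19.lim = false  [S₀.lim == true]
42. n21.ok = 9  [9]
43. n21.depth = 6  [6]
44. n22.live = -8  [terminal]
45. n23.key = 8  [terminal]
46. n21.fin = 13  [a.key + 5]
47. n21.cnt = -8  [A.ok - 17]
48. n24.lab = false  [A.cnt > -8]
49. n24.lim = true  [A.fin > 12]
50. n25.lim = 28  [terminal]
51. n24.env = 16  [c.lim - 12]
52. n26.key = 9  [terminal]
53. n20.pre = 10  [S.env + A.fin - 19]
54. n20.tag = "nx"  ["nx"]
55. n20.acc = true  [A.fin > 12]
56. n19.env = 8  [B.pre * 3 - 22]
57. n0.env = 30  [30]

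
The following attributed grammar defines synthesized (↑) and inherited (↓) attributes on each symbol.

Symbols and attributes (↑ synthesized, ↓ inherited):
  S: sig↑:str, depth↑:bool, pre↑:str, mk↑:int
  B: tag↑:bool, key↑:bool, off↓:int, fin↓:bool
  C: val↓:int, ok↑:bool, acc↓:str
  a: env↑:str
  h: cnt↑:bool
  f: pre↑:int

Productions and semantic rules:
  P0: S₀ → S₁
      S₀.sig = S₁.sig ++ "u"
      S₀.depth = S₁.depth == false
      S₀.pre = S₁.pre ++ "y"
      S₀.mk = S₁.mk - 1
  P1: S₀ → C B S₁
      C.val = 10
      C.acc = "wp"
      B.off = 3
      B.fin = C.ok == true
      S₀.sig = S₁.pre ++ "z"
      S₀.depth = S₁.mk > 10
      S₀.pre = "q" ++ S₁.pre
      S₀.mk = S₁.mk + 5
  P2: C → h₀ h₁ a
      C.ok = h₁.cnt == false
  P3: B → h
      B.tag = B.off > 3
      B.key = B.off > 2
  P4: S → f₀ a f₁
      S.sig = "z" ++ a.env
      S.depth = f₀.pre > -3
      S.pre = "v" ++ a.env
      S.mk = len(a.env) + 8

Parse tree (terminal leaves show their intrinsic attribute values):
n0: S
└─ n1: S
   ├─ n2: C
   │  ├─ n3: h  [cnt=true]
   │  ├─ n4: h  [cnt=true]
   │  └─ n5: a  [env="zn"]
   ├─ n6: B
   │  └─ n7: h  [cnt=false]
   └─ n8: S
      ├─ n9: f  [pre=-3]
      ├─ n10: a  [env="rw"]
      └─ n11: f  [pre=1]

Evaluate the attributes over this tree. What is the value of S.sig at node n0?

"vrwzu"

1. n2.val = 10  [10]
2. n2.acc = "wp"  ["wp"]
3. n3.cnt = true  [terminal]
4. n4.cnt = true  [terminal]
5. n5.env = "zn"  [terminal]
6. n2.ok = false  [h₁.cnt == false]
7. n6.off = 3  [3]
8. n6.fin = false  [C.ok == true]
9. n7.cnt = false  [terminal]
10. n6.tag = false  [B.off > 3]
11. n6.key = true  [B.off > 2]
12. n9.pre = -3  [terminal]
13. n10.env = "rw"  [terminal]
14. n11.pre = 1  [terminal]
15. n8.sig = "zrw"  ["z" ++ a.env]
16. n8.depth = false  [f₀.pre > -3]
17. n8.pre = "vrw"  ["v" ++ a.env]
18. n8.mk = 10  [len(a.env) + 8]
19. n1.sig = "vrwz"  [S₁.pre ++ "z"]
20. n1.depth = false  [S₁.mk > 10]
21. n1.pre = "qvrw"  ["q" ++ S₁.pre]
22. n1.mk = 15  [S₁.mk + 5]
23. n0.sig = "vrwzu"  [S₁.sig ++ "u"]
24. n0.depth = true  [S₁.depth == false]
25. n0.pre = "qvrwy"  [S₁.pre ++ "y"]
26. n0.mk = 14  [S₁.mk - 1]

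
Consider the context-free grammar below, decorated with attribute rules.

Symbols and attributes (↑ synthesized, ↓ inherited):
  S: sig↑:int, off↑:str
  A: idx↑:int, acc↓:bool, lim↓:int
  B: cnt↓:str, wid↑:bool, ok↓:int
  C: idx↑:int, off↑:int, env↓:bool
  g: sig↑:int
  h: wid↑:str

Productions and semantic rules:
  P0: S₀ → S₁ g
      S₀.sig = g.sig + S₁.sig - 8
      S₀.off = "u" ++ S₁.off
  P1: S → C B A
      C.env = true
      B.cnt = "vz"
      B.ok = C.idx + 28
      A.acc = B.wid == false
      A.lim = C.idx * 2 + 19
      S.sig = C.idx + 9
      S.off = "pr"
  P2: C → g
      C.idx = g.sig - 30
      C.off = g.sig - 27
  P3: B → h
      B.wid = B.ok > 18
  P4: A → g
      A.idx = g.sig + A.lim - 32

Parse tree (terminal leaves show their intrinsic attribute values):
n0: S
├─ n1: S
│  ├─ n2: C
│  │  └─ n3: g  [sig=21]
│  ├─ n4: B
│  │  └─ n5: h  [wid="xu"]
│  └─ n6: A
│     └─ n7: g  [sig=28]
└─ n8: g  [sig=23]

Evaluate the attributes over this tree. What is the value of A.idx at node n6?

1. n2.env = true  [true]
2. n3.sig = 21  [terminal]
3. n2.idx = -9  [g.sig - 30]
4. n2.off = -6  [g.sig - 27]
5. n4.cnt = "vz"  ["vz"]
6. n4.ok = 19  [C.idx + 28]
7. n5.wid = "xu"  [terminal]
8. n4.wid = true  [B.ok > 18]
9. n6.acc = false  [B.wid == false]
10. n6.lim = 1  [C.idx * 2 + 19]
11. n7.sig = 28  [terminal]
12. n6.idx = -3  [g.sig + A.lim - 32]
13. n1.sig = 0  [C.idx + 9]
14. n1.off = "pr"  ["pr"]
15. n8.sig = 23  [terminal]
16. n0.sig = 15  [g.sig + S₁.sig - 8]
17. n0.off = "upr"  ["u" ++ S₁.off]

-3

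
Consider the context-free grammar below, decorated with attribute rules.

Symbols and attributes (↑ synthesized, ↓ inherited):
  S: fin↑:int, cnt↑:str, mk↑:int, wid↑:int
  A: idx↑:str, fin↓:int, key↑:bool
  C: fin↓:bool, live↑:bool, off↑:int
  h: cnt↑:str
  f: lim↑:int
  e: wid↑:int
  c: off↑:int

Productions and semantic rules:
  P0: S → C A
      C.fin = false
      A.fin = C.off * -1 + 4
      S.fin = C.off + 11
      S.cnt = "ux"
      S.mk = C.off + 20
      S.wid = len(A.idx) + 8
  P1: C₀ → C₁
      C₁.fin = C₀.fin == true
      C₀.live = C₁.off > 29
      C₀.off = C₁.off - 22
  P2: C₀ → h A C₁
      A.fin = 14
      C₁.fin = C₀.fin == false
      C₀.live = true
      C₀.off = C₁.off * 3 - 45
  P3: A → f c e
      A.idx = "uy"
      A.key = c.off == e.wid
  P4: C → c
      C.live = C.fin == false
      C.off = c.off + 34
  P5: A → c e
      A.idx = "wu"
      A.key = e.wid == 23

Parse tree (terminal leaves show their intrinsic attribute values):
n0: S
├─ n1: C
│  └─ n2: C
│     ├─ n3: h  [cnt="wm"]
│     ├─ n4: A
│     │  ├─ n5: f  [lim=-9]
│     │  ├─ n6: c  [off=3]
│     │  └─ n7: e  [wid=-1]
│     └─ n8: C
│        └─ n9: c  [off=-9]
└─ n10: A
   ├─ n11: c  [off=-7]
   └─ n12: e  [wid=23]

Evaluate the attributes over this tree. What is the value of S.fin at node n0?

19

1. n1.fin = false  [false]
2. n2.fin = false  [C₀.fin == true]
3. n3.cnt = "wm"  [terminal]
4. n4.fin = 14  [14]
5. n5.lim = -9  [terminal]
6. n6.off = 3  [terminal]
7. n7.wid = -1  [terminal]
8. n4.idx = "uy"  ["uy"]
9. n4.key = false  [c.off == e.wid]
10. n8.fin = true  [C₀.fin == false]
11. n9.off = -9  [terminal]
12. n8.live = false  [C.fin == false]
13. n8.off = 25  [c.off + 34]
14. n2.live = true  [true]
15. n2.off = 30  [C₁.off * 3 - 45]
16. n1.live = true  [C₁.off > 29]
17. n1.off = 8  [C₁.off - 22]
18. n10.fin = -4  [C.off * -1 + 4]
19. n11.off = -7  [terminal]
20. n12.wid = 23  [terminal]
21. n10.idx = "wu"  ["wu"]
22. n10.key = true  [e.wid == 23]
23. n0.fin = 19  [C.off + 11]
24. n0.cnt = "ux"  ["ux"]
25. n0.mk = 28  [C.off + 20]
26. n0.wid = 10  [len(A.idx) + 8]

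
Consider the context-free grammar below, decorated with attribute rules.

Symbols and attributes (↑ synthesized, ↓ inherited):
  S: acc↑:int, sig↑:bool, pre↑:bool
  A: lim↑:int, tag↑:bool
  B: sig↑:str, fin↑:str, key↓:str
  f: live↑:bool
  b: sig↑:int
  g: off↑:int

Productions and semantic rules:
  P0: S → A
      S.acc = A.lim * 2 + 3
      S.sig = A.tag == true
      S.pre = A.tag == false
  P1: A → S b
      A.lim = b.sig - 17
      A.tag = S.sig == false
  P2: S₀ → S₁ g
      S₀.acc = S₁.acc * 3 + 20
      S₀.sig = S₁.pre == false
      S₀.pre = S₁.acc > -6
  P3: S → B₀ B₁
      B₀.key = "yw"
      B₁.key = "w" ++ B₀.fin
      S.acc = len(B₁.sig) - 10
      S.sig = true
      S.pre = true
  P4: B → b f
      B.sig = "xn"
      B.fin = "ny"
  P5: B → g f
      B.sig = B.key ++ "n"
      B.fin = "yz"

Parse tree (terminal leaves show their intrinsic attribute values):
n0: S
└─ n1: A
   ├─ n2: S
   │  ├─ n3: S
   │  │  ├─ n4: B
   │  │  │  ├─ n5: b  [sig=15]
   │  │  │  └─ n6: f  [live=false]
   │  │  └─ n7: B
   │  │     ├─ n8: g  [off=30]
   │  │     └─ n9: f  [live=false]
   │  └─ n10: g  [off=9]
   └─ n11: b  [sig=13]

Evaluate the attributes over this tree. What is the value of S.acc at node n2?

2

1. n4.key = "yw"  ["yw"]
2. n5.sig = 15  [terminal]
3. n6.live = false  [terminal]
4. n4.sig = "xn"  ["xn"]
5. n4.fin = "ny"  ["ny"]
6. n7.key = "wny"  ["w" ++ B₀.fin]
7. n8.off = 30  [terminal]
8. n9.live = false  [terminal]
9. n7.sig = "wnyn"  [B.key ++ "n"]
10. n7.fin = "yz"  ["yz"]
11. n3.acc = -6  [len(B₁.sig) - 10]
12. n3.sig = true  [true]
13. n3.pre = true  [true]
14. n10.off = 9  [terminal]
15. n2.acc = 2  [S₁.acc * 3 + 20]
16. n2.sig = false  [S₁.pre == false]
17. n2.pre = false  [S₁.acc > -6]
18. n11.sig = 13  [terminal]
19. n1.lim = -4  [b.sig - 17]
20. n1.tag = true  [S.sig == false]
21. n0.acc = -5  [A.lim * 2 + 3]
22. n0.sig = true  [A.tag == true]
23. n0.pre = false  [A.tag == false]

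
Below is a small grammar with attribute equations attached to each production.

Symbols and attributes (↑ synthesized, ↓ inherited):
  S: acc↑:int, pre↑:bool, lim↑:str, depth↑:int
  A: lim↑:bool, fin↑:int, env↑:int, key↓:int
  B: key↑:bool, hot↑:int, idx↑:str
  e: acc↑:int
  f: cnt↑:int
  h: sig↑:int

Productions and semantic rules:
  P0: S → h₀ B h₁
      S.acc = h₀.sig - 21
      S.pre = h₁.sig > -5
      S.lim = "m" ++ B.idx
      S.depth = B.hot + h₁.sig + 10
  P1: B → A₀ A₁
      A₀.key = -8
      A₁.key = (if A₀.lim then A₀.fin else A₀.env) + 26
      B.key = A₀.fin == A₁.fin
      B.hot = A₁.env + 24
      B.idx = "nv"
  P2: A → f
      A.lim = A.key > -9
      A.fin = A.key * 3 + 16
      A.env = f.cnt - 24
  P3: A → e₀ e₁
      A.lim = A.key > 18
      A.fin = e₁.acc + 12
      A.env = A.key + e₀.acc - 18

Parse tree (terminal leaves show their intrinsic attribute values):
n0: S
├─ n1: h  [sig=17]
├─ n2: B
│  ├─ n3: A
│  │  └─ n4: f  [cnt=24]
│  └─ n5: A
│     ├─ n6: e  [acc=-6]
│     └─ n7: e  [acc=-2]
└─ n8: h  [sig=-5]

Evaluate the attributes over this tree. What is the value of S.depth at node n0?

23

1. n1.sig = 17  [terminal]
2. n3.key = -8  [-8]
3. n4.cnt = 24  [terminal]
4. n3.lim = true  [A.key > -9]
5. n3.fin = -8  [A.key * 3 + 16]
6. n3.env = 0  [f.cnt - 24]
7. n5.key = 18  [(if A₀.lim then A₀.fin else A₀.env) + 26]
8. n6.acc = -6  [terminal]
9. n7.acc = -2  [terminal]
10. n5.lim = false  [A.key > 18]
11. n5.fin = 10  [e₁.acc + 12]
12. n5.env = -6  [A.key + e₀.acc - 18]
13. n2.key = false  [A₀.fin == A₁.fin]
14. n2.hot = 18  [A₁.env + 24]
15. n2.idx = "nv"  ["nv"]
16. n8.sig = -5  [terminal]
17. n0.acc = -4  [h₀.sig - 21]
18. n0.pre = false  [h₁.sig > -5]
19. n0.lim = "mnv"  ["m" ++ B.idx]
20. n0.depth = 23  [B.hot + h₁.sig + 10]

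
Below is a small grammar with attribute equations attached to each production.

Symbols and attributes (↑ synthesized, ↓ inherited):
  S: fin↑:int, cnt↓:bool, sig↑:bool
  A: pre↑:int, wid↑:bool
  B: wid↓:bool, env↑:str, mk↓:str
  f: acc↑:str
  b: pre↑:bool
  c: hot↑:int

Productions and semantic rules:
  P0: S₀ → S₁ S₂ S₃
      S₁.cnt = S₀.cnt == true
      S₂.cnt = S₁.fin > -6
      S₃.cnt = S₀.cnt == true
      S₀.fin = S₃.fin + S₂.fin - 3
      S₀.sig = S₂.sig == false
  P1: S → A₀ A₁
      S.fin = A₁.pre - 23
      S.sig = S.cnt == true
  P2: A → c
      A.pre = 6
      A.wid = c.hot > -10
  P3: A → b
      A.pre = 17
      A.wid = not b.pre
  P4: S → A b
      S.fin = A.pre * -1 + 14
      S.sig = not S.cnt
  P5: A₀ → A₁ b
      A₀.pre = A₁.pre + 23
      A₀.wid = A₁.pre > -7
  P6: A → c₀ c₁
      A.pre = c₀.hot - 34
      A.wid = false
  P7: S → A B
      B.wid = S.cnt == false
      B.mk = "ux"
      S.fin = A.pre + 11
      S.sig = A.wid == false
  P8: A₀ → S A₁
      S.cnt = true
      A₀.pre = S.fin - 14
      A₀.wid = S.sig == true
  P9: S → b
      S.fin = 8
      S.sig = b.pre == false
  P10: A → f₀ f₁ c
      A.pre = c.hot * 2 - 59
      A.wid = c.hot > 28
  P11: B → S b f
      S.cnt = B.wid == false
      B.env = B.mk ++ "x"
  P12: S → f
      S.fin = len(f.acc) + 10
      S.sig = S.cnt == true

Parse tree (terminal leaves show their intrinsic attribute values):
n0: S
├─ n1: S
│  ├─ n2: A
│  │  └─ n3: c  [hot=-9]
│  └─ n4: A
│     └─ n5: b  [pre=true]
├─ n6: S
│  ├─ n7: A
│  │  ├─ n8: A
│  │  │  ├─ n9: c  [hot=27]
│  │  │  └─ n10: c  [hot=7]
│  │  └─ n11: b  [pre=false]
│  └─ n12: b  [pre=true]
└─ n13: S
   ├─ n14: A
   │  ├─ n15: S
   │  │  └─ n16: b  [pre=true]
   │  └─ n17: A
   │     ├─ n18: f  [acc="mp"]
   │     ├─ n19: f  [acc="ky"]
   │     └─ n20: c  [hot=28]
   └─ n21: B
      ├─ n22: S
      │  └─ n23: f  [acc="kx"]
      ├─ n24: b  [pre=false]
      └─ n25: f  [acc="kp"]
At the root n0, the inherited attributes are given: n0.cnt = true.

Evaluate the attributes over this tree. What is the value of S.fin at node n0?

0

1. n0.cnt = true  [given at root]
2. n1.cnt = true  [S₀.cnt == true]
3. n3.hot = -9  [terminal]
4. n2.pre = 6  [6]
5. n2.wid = true  [c.hot > -10]
6. n5.pre = true  [terminal]
7. n4.pre = 17  [17]
8. n4.wid = false  [not b.pre]
9. n1.fin = -6  [A₁.pre - 23]
10. n1.sig = true  [S.cnt == true]
11. n6.cnt = false  [S₁.fin > -6]
12. n9.hot = 27  [terminal]
13. n10.hot = 7  [terminal]
14. n8.pre = -7  [c₀.hot - 34]
15. n8.wid = false  [false]
16. n11.pre = false  [terminal]
17. n7.pre = 16  [A₁.pre + 23]
18. n7.wid = false  [A₁.pre > -7]
19. n12.pre = true  [terminal]
20. n6.fin = -2  [A.pre * -1 + 14]
21. n6.sig = true  [not S.cnt]
22. n13.cnt = true  [S₀.cnt == true]
23. n15.cnt = true  [true]
24. n16.pre = true  [terminal]
25. n15.fin = 8  [8]
26. n15.sig = false  [b.pre == false]
27. n18.acc = "mp"  [terminal]
28. n19.acc = "ky"  [terminal]
29. n20.hot = 28  [terminal]
30. n17.pre = -3  [c.hot * 2 - 59]
31. n17.wid = false  [c.hot > 28]
32. n14.pre = -6  [S.fin - 14]
33. n14.wid = false  [S.sig == true]
34. n21.wid = false  [S.cnt == false]
35. n21.mk = "ux"  ["ux"]
36. n22.cnt = true  [B.wid == false]
37. n23.acc = "kx"  [terminal]
38. n22.fin = 12  [len(f.acc) + 10]
39. n22.sig = true  [S.cnt == true]
40. n24.pre = false  [terminal]
41. n25.acc = "kp"  [terminal]
42. n21.env = "uxx"  [B.mk ++ "x"]
43. n13.fin = 5  [A.pre + 11]
44. n13.sig = true  [A.wid == false]
45. n0.fin = 0  [S₃.fin + S₂.fin - 3]
46. n0.sig = false  [S₂.sig == false]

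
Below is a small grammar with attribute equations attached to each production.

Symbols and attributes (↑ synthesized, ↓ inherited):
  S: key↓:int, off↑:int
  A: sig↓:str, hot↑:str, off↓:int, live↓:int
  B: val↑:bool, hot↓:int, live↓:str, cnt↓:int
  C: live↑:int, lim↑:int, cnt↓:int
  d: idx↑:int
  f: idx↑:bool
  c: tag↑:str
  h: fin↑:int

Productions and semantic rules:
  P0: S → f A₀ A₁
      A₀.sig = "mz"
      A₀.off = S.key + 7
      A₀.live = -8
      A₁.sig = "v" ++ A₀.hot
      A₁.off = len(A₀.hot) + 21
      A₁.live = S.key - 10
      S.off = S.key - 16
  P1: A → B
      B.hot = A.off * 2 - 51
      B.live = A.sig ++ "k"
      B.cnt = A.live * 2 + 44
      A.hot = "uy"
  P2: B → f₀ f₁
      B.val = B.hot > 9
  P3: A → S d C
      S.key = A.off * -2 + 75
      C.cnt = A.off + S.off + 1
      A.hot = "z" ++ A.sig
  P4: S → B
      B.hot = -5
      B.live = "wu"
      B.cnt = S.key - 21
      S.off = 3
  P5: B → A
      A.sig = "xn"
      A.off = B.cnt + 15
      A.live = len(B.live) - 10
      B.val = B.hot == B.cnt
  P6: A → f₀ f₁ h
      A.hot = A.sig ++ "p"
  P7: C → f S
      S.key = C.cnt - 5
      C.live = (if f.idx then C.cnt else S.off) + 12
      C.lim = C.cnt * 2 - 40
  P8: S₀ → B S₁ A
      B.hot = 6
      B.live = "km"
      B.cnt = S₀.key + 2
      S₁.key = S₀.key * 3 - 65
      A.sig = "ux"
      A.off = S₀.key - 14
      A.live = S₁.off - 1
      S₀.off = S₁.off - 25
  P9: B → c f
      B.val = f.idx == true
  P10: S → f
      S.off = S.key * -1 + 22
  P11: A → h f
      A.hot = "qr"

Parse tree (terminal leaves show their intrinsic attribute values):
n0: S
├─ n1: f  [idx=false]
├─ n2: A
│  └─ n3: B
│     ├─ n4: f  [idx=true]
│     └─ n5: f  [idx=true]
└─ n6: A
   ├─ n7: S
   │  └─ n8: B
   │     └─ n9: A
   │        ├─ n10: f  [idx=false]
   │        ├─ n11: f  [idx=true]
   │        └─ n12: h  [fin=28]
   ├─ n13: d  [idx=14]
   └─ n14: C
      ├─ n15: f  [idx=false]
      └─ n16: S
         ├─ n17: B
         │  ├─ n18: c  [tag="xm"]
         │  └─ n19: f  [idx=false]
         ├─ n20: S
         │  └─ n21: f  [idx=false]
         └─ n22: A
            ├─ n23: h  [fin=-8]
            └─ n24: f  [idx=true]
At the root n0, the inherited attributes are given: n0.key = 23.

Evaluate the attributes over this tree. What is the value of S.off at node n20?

1. n0.key = 23  [given at root]
2. n1.idx = false  [terminal]
3. n2.sig = "mz"  ["mz"]
4. n2.off = 30  [S.key + 7]
5. n2.live = -8  [-8]
6. n3.hot = 9  [A.off * 2 - 51]
7. n3.live = "mzk"  [A.sig ++ "k"]
8. n3.cnt = 28  [A.live * 2 + 44]
9. n4.idx = true  [terminal]
10. n5.idx = true  [terminal]
11. n3.val = false  [B.hot > 9]
12. n2.hot = "uy"  ["uy"]
13. n6.sig = "vuy"  ["v" ++ A₀.hot]
14. n6.off = 23  [len(A₀.hot) + 21]
15. n6.live = 13  [S.key - 10]
16. n7.key = 29  [A.off * -2 + 75]
17. n8.hot = -5  [-5]
18. n8.live = "wu"  ["wu"]
19. n8.cnt = 8  [S.key - 21]
20. n9.sig = "xn"  ["xn"]
21. n9.off = 23  [B.cnt + 15]
22. n9.live = -8  [len(B.live) - 10]
23. n10.idx = false  [terminal]
24. n11.idx = true  [terminal]
25. n12.fin = 28  [terminal]
26. n9.hot = "xnp"  [A.sig ++ "p"]
27. n8.val = false  [B.hot == B.cnt]
28. n7.off = 3  [3]
29. n13.idx = 14  [terminal]
30. n14.cnt = 27  [A.off + S.off + 1]
31. n15.idx = false  [terminal]
32. n16.key = 22  [C.cnt - 5]
33. n17.hot = 6  [6]
34. n17.live = "km"  ["km"]
35. n17.cnt = 24  [S₀.key + 2]
36. n18.tag = "xm"  [terminal]
37. n19.idx = false  [terminal]
38. n17.val = false  [f.idx == true]
39. n20.key = 1  [S₀.key * 3 - 65]
40. n21.idx = false  [terminal]
41. n20.off = 21  [S.key * -1 + 22]
42. n22.sig = "ux"  ["ux"]
43. n22.off = 8  [S₀.key - 14]
44. n22.live = 20  [S₁.off - 1]
45. n23.fin = -8  [terminal]
46. n24.idx = true  [terminal]
47. n22.hot = "qr"  ["qr"]
48. n16.off = -4  [S₁.off - 25]
49. n14.live = 8  [(if f.idx then C.cnt else S.off) + 12]
50. n14.lim = 14  [C.cnt * 2 - 40]
51. n6.hot = "zvuy"  ["z" ++ A.sig]
52. n0.off = 7  [S.key - 16]

21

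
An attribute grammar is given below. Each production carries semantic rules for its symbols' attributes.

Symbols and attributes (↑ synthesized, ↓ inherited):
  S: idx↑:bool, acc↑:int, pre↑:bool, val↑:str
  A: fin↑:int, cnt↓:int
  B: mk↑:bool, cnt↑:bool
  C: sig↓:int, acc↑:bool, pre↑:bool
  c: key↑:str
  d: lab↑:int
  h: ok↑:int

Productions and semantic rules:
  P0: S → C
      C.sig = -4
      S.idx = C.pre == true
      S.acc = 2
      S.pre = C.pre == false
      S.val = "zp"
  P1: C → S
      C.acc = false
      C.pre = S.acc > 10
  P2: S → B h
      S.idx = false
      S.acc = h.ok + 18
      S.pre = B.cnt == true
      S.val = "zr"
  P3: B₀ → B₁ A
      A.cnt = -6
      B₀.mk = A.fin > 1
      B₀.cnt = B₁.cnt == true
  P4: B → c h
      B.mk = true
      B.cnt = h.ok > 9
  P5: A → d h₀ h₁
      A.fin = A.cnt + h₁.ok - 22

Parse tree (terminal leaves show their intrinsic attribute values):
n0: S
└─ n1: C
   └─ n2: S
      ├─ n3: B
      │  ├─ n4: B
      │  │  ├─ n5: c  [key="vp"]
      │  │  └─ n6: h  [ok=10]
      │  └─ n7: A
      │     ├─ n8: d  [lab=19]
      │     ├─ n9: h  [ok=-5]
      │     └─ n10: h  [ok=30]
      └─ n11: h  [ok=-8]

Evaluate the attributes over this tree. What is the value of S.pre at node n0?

1. n1.sig = -4  [-4]
2. n5.key = "vp"  [terminal]
3. n6.ok = 10  [terminal]
4. n4.mk = true  [true]
5. n4.cnt = true  [h.ok > 9]
6. n7.cnt = -6  [-6]
7. n8.lab = 19  [terminal]
8. n9.ok = -5  [terminal]
9. n10.ok = 30  [terminal]
10. n7.fin = 2  [A.cnt + h₁.ok - 22]
11. n3.mk = true  [A.fin > 1]
12. n3.cnt = true  [B₁.cnt == true]
13. n11.ok = -8  [terminal]
14. n2.idx = false  [false]
15. n2.acc = 10  [h.ok + 18]
16. n2.pre = true  [B.cnt == true]
17. n2.val = "zr"  ["zr"]
18. n1.acc = false  [false]
19. n1.pre = false  [S.acc > 10]
20. n0.idx = false  [C.pre == true]
21. n0.acc = 2  [2]
22. n0.pre = true  [C.pre == false]
23. n0.val = "zp"  ["zp"]

true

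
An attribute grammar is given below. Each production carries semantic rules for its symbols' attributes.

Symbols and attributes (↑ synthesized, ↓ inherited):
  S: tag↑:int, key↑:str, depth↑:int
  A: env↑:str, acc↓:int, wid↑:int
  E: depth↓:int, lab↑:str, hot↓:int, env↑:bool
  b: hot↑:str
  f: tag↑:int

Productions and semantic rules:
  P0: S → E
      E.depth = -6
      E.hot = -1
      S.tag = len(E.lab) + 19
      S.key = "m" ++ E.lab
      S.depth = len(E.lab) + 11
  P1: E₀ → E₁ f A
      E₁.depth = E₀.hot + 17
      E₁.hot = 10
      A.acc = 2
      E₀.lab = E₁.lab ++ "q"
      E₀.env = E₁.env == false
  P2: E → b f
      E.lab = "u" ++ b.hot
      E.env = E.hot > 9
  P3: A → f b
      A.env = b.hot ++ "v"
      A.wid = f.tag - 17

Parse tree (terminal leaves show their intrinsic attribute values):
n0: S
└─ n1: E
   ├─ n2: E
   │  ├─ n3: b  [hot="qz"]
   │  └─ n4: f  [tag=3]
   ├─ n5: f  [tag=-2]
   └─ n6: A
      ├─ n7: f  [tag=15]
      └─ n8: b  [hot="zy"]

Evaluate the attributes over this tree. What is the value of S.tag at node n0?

1. n1.depth = -6  [-6]
2. n1.hot = -1  [-1]
3. n2.depth = 16  [E₀.hot + 17]
4. n2.hot = 10  [10]
5. n3.hot = "qz"  [terminal]
6. n4.tag = 3  [terminal]
7. n2.lab = "uqz"  ["u" ++ b.hot]
8. n2.env = true  [E.hot > 9]
9. n5.tag = -2  [terminal]
10. n6.acc = 2  [2]
11. n7.tag = 15  [terminal]
12. n8.hot = "zy"  [terminal]
13. n6.env = "zyv"  [b.hot ++ "v"]
14. n6.wid = -2  [f.tag - 17]
15. n1.lab = "uqzq"  [E₁.lab ++ "q"]
16. n1.env = false  [E₁.env == false]
17. n0.tag = 23  [len(E.lab) + 19]
18. n0.key = "muqzq"  ["m" ++ E.lab]
19. n0.depth = 15  [len(E.lab) + 11]

23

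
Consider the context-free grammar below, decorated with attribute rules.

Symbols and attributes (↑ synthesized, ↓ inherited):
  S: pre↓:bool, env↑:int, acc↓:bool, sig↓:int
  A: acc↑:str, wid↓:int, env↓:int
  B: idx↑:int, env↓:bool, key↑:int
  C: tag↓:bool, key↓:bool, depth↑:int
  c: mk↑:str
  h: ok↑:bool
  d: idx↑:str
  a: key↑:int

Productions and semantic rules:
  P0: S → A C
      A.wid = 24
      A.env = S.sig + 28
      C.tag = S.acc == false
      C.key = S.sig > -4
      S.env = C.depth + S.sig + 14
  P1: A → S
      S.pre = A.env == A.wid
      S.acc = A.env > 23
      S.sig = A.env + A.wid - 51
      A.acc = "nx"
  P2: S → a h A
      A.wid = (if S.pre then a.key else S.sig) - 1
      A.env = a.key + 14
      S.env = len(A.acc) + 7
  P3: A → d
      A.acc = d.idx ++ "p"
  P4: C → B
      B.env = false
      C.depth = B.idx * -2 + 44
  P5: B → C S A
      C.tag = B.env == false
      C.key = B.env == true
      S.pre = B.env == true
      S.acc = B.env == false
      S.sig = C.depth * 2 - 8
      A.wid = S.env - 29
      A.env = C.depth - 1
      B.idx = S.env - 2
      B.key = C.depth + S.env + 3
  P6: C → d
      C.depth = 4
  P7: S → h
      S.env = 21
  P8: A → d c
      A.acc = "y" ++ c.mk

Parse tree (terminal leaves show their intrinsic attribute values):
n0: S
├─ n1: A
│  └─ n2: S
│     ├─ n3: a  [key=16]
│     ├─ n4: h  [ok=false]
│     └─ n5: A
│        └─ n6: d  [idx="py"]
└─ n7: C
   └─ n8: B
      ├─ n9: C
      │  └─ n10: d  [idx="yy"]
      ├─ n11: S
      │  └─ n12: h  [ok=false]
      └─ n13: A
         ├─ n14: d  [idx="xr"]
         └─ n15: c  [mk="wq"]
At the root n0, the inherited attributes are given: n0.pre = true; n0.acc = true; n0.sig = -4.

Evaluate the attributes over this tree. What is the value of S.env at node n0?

16

1. n0.pre = true  [given at root]
2. n0.acc = true  [given at root]
3. n0.sig = -4  [given at root]
4. n1.wid = 24  [24]
5. n1.env = 24  [S.sig + 28]
6. n2.pre = true  [A.env == A.wid]
7. n2.acc = true  [A.env > 23]
8. n2.sig = -3  [A.env + A.wid - 51]
9. n3.key = 16  [terminal]
10. n4.ok = false  [terminal]
11. n5.wid = 15  [(if S.pre then a.key else S.sig) - 1]
12. n5.env = 30  [a.key + 14]
13. n6.idx = "py"  [terminal]
14. n5.acc = "pyp"  [d.idx ++ "p"]
15. n2.env = 10  [len(A.acc) + 7]
16. n1.acc = "nx"  ["nx"]
17. n7.tag = false  [S.acc == false]
18. n7.key = false  [S.sig > -4]
19. n8.env = false  [false]
20. n9.tag = true  [B.env == false]
21. n9.key = false  [B.env == true]
22. n10.idx = "yy"  [terminal]
23. n9.depth = 4  [4]
24. n11.pre = false  [B.env == true]
25. n11.acc = true  [B.env == false]
26. n11.sig = 0  [C.depth * 2 - 8]
27. n12.ok = false  [terminal]
28. n11.env = 21  [21]
29. n13.wid = -8  [S.env - 29]
30. n13.env = 3  [C.depth - 1]
31. n14.idx = "xr"  [terminal]
32. n15.mk = "wq"  [terminal]
33. n13.acc = "ywq"  ["y" ++ c.mk]
34. n8.idx = 19  [S.env - 2]
35. n8.key = 28  [C.depth + S.env + 3]
36. n7.depth = 6  [B.idx * -2 + 44]
37. n0.env = 16  [C.depth + S.sig + 14]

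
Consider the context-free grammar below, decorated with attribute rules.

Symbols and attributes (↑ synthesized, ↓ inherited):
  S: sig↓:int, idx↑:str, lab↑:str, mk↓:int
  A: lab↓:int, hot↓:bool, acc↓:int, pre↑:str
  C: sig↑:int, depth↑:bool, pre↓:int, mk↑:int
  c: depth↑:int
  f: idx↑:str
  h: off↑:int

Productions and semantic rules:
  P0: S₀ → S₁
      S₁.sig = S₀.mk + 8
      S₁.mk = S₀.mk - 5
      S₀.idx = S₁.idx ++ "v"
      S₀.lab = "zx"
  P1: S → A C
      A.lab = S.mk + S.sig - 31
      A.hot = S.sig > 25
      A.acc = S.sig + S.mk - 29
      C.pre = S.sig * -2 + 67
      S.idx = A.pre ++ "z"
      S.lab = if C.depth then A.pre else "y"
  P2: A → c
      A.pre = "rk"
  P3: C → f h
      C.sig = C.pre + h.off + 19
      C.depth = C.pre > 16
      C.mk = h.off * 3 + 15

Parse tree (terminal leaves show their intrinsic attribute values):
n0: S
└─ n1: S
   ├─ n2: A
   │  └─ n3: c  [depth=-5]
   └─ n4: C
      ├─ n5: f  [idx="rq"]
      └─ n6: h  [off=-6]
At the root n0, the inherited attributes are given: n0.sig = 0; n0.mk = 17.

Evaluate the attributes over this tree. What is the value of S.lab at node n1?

"rk"

1. n0.sig = 0  [given at root]
2. n0.mk = 17  [given at root]
3. n1.sig = 25  [S₀.mk + 8]
4. n1.mk = 12  [S₀.mk - 5]
5. n2.lab = 6  [S.mk + S.sig - 31]
6. n2.hot = false  [S.sig > 25]
7. n2.acc = 8  [S.sig + S.mk - 29]
8. n3.depth = -5  [terminal]
9. n2.pre = "rk"  ["rk"]
10. n4.pre = 17  [S.sig * -2 + 67]
11. n5.idx = "rq"  [terminal]
12. n6.off = -6  [terminal]
13. n4.sig = 30  [C.pre + h.off + 19]
14. n4.depth = true  [C.pre > 16]
15. n4.mk = -3  [h.off * 3 + 15]
16. n1.idx = "rkz"  [A.pre ++ "z"]
17. n1.lab = "rk"  [if C.depth then A.pre else "y"]
18. n0.idx = "rkzv"  [S₁.idx ++ "v"]
19. n0.lab = "zx"  ["zx"]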